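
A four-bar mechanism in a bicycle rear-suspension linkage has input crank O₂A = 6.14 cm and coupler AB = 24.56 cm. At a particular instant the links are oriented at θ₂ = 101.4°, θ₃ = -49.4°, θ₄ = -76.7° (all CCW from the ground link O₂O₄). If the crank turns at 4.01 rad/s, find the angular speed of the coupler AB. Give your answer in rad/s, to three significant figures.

0.0725

ω₂ = 4.01 rad/s
Differentiating the loop-closure r₂e^{iθ₂}+r₃e^{iθ₃}=r₁+r₄e^{iθ₄} gives r₂ω₂e^{iθ₂}+r₃ω₃e^{iθ₃}=r₄ω₄e^{iθ₄}.
Eliminating the other unknown: ω₃ = r₂ω₂ sin(θ₄−θ₂) / [r₃ sin(θ₃−θ₄)].
Numerator sine = -0.03316; denominator sine = +0.45865.
Result = 0.0614·4.01·(-0.03316) / (0.2456·(+0.45865)) = -0.072469 rad/s; magnitude 0.072469 rad/s.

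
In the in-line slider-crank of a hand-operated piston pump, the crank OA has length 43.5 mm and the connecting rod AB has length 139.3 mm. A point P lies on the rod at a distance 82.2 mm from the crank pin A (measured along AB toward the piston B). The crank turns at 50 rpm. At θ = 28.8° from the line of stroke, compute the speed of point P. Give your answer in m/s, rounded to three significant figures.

ω = 5.236 rad/s.  Crank-pin speed |V_A| = rω = 0.22777 m/s, perpendicular to OA.
Rod angle: sinφ = −(r/L) sinθ ⇒ φ = -8.652°; ω_rod = −rω cosθ/√(L²−r²sin²θ) = -1.4493 rad/s.
V_P = V_A + ω_rod × AP, with AP = 0.0822 m along the rod.
Components: V_Px = −rω sinθ − a·ω_rod·sinφ = -0.12765 m/s;  V_Py = rω cosθ + a·ω_rod·cosφ = +0.081814 m/s.
|V_P| = √(V_Px² + V_Py²) = 0.15162 m/s.

0.152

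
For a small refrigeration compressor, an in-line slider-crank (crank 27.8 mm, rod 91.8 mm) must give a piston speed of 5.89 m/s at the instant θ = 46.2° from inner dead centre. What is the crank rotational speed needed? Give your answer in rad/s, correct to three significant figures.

For an in-line slider-crank, |v_piston| = rω|sinθ|·[1 + r cosθ/√(L² − r² sin²θ)].
With r = 0.0278 m, L = 0.0918 m, θ = 46.2°: the bracketed kinematic factor |dx/dθ| = 0.024375 m.
ω = v/|dx/dθ| = 5.89/0.024375 = 241.64 rad/s.

242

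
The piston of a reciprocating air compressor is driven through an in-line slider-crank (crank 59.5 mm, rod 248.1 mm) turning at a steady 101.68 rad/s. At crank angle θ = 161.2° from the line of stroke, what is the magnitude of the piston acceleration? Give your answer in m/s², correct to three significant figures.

ω = 101.7 rad/s
x(θ) = r cosθ + √(L² − r² sin²θ); with ω constant, a = ω²·d²x/dθ².
d²x/dθ² = −r cosθ − r²(cos2θ)/√u − r⁴ sin²2θ/(4u^{3/2}),  u = L² − r² sin²θ = 0.0611859 m².
Substituting r = 0.0595 m, L = 0.2481 m, θ = 161.2°: d²x/dθ² = +0.044909 m.
a = ω²·d²x/dθ² = (101.7)²·(+0.044909) = +464.31 m/s²;  |a| = 464.31 m/s².

464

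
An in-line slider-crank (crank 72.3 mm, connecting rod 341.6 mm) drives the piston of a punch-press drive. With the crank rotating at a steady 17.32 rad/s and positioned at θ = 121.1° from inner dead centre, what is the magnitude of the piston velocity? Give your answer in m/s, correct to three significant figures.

ω = 17.32 rad/s
For an in-line slider-crank, x = r cosθ + √(L² − r² sin²θ), so v = −rω sinθ·[1 + r cosθ/√(L² − r² sin²θ)].
With r = 0.0723 m, L = 0.3416 m, θ = 121.1°: √(L² − r² sin²θ) = 0.33594 m.
v = −0.0723·17.32·0.85627·[1 + 0.0723·-0.51653/0.33594] = -0.95305 m/s.
|v| = 0.95305 m/s.

0.953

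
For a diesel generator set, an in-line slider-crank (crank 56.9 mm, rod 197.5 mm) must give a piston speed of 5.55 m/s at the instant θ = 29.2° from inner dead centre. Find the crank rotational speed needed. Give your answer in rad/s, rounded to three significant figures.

For an in-line slider-crank, |v_piston| = rω|sinθ|·[1 + r cosθ/√(L² − r² sin²θ)].
With r = 0.0569 m, L = 0.1975 m, θ = 29.2°: the bracketed kinematic factor |dx/dθ| = 0.03481 m.
ω = v/|dx/dθ| = 5.55/0.03481 = 159.44 rad/s.

159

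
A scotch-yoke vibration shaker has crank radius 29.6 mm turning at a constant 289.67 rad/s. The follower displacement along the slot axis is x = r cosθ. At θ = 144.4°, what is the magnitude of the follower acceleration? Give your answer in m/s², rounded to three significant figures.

ω = 289.7 rad/s
x = r cosθ ⇒ ẍ = −rω² cosθ (ω constant).
|a| = rω²|cosθ| = 0.0296·(289.7)²·|cos 144.4°| = 2019.5 m/s².

2020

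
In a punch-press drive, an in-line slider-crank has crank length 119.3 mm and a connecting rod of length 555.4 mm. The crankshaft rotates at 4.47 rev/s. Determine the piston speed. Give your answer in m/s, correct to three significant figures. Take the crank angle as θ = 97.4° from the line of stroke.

3.23

ω = 2π·4.47 = 28.09 rad/s
For an in-line slider-crank, x = r cosθ + √(L² − r² sin²θ), so v = −rω sinθ·[1 + r cosθ/√(L² − r² sin²θ)].
With r = 0.1193 m, L = 0.5554 m, θ = 97.4°: √(L² − r² sin²θ) = 0.54265 m.
v = −0.1193·28.09·0.99167·[1 + 0.1193·-0.12880/0.54265] = -3.2286 m/s.
|v| = 3.2286 m/s.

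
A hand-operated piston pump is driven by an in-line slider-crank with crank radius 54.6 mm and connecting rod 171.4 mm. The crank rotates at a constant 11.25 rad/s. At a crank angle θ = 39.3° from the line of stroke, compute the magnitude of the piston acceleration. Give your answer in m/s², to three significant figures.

ω = 11.25 rad/s
x(θ) = r cosθ + √(L² − r² sin²θ); with ω constant, a = ω²·d²x/dθ².
d²x/dθ² = −r cosθ − r²(cos2θ)/√u − r⁴ sin²2θ/(4u^{3/2}),  u = L² − r² sin²θ = 0.028182 m².
Substituting r = 0.0546 m, L = 0.1714 m, θ = 39.3°: d²x/dθ² = -0.046213 m.
a = ω²·d²x/dθ² = (11.25)²·(-0.046213) = -5.8488 m/s²;  |a| = 5.8488 m/s².

5.85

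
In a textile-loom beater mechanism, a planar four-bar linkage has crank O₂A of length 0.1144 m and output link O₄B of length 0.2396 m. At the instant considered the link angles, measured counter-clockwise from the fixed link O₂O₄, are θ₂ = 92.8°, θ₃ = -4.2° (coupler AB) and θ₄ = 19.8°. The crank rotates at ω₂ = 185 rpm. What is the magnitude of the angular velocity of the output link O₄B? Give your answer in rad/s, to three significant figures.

22.6

ω₂ = 19.37 rad/s (from 185 rpm).
Differentiating the loop-closure r₂e^{iθ₂}+r₃e^{iθ₃}=r₁+r₄e^{iθ₄} gives r₂ω₂e^{iθ₂}+r₃ω₃e^{iθ₃}=r₄ω₄e^{iθ₄}.
Eliminating the other unknown: ω₄ = r₂ω₂ sin(θ₂−θ₃) / [r₄ sin(θ₄−θ₃)].
Numerator sine = +0.99255; denominator sine = +0.40674.
Result = 0.1144·19.37·(+0.99255) / (0.2396·(+0.40674)) = +22.572 rad/s; magnitude 22.572 rad/s.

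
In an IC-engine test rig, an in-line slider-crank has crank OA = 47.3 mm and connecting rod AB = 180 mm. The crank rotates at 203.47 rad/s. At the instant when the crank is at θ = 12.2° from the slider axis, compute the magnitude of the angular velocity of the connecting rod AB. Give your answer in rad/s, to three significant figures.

52.3

ω = 203.5 rad/s
The rod makes angle φ with the slider axis where L sinφ = r sinθ; differentiating, L cosφ·φ̇ = r ω cosθ.
L cosφ = √(L² − r² sin²θ) = 0.17972 m.
|ω_rod| = r ω |cosθ| / √(L² − r² sin²θ) = 0.0473·203.5·0.97742/0.17972 = 52.341 rad/s.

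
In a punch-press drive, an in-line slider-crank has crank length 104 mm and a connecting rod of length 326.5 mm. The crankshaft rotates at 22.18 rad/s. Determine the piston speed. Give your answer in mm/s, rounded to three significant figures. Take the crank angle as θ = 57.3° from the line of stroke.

ω = 22.18 rad/s
For an in-line slider-crank, x = r cosθ + √(L² − r² sin²θ), so v = −rω sinθ·[1 + r cosθ/√(L² − r² sin²θ)].
With r = 0.104 m, L = 0.3265 m, θ = 57.3°: √(L² − r² sin²θ) = 0.31455 m.
v = −0.104·22.18·0.84151·[1 + 0.104·0.54024/0.31455] = -2.2879 m/s.
|v| = 2.2879 m/s = 2287.9 mm/s.

2290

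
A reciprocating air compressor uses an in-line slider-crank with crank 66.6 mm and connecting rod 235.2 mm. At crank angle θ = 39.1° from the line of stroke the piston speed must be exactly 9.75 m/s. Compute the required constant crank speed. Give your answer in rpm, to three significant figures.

1810

For an in-line slider-crank, |v_piston| = rω|sinθ|·[1 + r cosθ/√(L² − r² sin²θ)].
With r = 0.0666 m, L = 0.2352 m, θ = 39.1°: the bracketed kinematic factor |dx/dθ| = 0.051384 m.
ω = v/|dx/dθ| = 9.75/0.051384 = 189.75 rad/s.
N = 60ω/(2π) = 1812 rpm.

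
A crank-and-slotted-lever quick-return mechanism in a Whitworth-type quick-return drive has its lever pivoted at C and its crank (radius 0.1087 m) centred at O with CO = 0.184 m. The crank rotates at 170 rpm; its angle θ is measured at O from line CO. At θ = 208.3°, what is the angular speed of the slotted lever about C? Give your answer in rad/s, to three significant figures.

9.87

ω = 17.8 rad/s (from 170 rpm).
Crank pin A relative to C: A = (d + r cosθ, r sinθ); lever angle φ = atan2(r sinθ, d + r cosθ).
Differentiating tanφ: φ̇ = rω(d cosθ + r)/(d² + r² + 2dr cosθ).
d² + r² + 2dr cosθ = |CA|² = 0.0104512 m²;  d cosθ + r = -0.053308 m.
|ω_lever| = |0.1087·17.8·-0.053308| / 0.0104512 = 9.8703 rad/s.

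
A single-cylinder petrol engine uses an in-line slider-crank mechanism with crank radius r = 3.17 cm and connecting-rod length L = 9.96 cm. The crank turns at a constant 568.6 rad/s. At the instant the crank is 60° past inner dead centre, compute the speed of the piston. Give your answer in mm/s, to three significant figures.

18200

ω = 568.6 rad/s
For an in-line slider-crank, x = r cosθ + √(L² − r² sin²θ), so v = −rω sinθ·[1 + r cosθ/√(L² − r² sin²θ)].
With r = 0.0317 m, L = 0.0996 m, θ = 60°: √(L² − r² sin²θ) = 0.095742 m.
v = −0.0317·568.6·0.86603·[1 + 0.0317·0.50000/0.095742] = -18.194 m/s.
|v| = 18.194 m/s = 18194 mm/s.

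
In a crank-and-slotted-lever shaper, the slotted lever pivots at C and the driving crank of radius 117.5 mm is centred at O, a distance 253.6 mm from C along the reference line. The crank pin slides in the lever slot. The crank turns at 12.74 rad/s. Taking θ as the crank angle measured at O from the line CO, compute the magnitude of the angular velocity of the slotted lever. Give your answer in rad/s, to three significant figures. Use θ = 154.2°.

6.78

ω = 12.74 rad/s
Crank pin A relative to C: A = (d + r cosθ, r sinθ); lever angle φ = atan2(r sinθ, d + r cosθ).
Differentiating tanφ: φ̇ = rω(d cosθ + r)/(d² + r² + 2dr cosθ).
d² + r² + 2dr cosθ = |CA|² = 0.0244638 m²;  d cosθ + r = -0.11082 m.
|ω_lever| = |0.1175·12.74·-0.11082| / 0.0244638 = 6.7812 rad/s.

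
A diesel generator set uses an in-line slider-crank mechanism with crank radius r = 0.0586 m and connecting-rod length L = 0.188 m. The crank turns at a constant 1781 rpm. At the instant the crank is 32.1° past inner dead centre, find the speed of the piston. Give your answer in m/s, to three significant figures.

7.36

ω = 2π·1781/60 = 186.5 rad/s
For an in-line slider-crank, x = r cosθ + √(L² − r² sin²θ), so v = −rω sinθ·[1 + r cosθ/√(L² − r² sin²θ)].
With r = 0.0586 m, L = 0.188 m, θ = 32.1°: √(L² − r² sin²θ) = 0.1854 m.
v = −0.0586·186.5·0.53140·[1 + 0.0586·0.84712/0.1854] = -7.3628 m/s.
|v| = 7.3628 m/s.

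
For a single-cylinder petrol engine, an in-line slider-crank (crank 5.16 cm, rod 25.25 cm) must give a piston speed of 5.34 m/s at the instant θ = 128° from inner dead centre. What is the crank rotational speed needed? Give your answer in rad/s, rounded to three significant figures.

151

For an in-line slider-crank, |v_piston| = rω|sinθ|·[1 + r cosθ/√(L² − r² sin²θ)].
With r = 0.0516 m, L = 0.2525 m, θ = 128°: the bracketed kinematic factor |dx/dθ| = 0.035478 m.
ω = v/|dx/dθ| = 5.34/0.035478 = 150.52 rad/s.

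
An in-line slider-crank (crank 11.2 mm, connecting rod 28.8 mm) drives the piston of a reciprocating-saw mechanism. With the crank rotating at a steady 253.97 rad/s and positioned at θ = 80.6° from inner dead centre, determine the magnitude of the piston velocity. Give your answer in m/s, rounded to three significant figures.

ω = 254 rad/s
For an in-line slider-crank, x = r cosθ + √(L² − r² sin²θ), so v = −rω sinθ·[1 + r cosθ/√(L² − r² sin²θ)].
With r = 0.0112 m, L = 0.0288 m, θ = 80.6°: √(L² − r² sin²θ) = 0.026596 m.
v = −0.0112·254·0.98657·[1 + 0.0112·0.16333/0.026596] = -2.9993 m/s.
|v| = 2.9993 m/s.

3.00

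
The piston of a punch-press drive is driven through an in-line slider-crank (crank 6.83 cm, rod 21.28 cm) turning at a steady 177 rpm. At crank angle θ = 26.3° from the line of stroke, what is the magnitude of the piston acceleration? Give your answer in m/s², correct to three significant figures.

ω = 2π·177/60 = 18.54 rad/s
x(θ) = r cosθ + √(L² − r² sin²θ); with ω constant, a = ω²·d²x/dθ².
d²x/dθ² = −r cosθ − r²(cos2θ)/√u − r⁴ sin²2θ/(4u^{3/2}),  u = L² − r² sin²θ = 0.0443681 m².
Substituting r = 0.0683 m, L = 0.2128 m, θ = 26.3°: d²x/dθ² = -0.075049 m.
a = ω²·d²x/dθ² = (18.54)²·(-0.075049) = -25.784 m/s²;  |a| = 25.784 m/s².

25.8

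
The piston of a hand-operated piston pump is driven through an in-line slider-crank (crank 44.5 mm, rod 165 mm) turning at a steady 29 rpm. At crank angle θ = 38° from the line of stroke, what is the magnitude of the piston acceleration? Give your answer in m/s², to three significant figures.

0.353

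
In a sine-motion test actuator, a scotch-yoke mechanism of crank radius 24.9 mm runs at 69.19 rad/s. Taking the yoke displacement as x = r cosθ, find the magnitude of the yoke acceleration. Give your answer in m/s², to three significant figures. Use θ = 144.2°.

ω = 69.19 rad/s
x = r cosθ ⇒ ẍ = −rω² cosθ (ω constant).
|a| = rω²|cosθ| = 0.0249·(69.19)²·|cos 144.2°| = 96.681 m/s².

96.7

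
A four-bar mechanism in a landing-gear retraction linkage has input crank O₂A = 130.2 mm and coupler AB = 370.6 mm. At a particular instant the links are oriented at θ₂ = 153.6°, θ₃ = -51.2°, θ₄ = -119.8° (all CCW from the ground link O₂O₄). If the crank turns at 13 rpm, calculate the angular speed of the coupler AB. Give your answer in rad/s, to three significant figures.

0.513

ω₂ = 1.361 rad/s (from 13 rpm).
Differentiating the loop-closure r₂e^{iθ₂}+r₃e^{iθ₃}=r₁+r₄e^{iθ₄} gives r₂ω₂e^{iθ₂}+r₃ω₃e^{iθ₃}=r₄ω₄e^{iθ₄}.
Eliminating the other unknown: ω₃ = r₂ω₂ sin(θ₄−θ₂) / [r₃ sin(θ₃−θ₄)].
Numerator sine = +0.99824; denominator sine = +0.93106.
Result = 0.1302·1.361·(+0.99824) / (0.3706·(+0.93106)) = +0.51279 rad/s; magnitude 0.51279 rad/s.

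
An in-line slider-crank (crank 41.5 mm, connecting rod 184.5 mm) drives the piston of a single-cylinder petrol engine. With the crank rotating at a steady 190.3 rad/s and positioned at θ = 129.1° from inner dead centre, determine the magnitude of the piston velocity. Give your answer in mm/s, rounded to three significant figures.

5250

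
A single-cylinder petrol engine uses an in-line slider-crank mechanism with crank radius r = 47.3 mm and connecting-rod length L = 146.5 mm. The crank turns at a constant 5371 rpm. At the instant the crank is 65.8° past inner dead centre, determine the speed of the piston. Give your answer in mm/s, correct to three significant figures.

27600

ω = 2π·5371/60 = 562.4 rad/s
For an in-line slider-crank, x = r cosθ + √(L² − r² sin²θ), so v = −rω sinθ·[1 + r cosθ/√(L² − r² sin²θ)].
With r = 0.0473 m, L = 0.1465 m, θ = 65.8°: √(L² − r² sin²θ) = 0.14 m.
v = −0.0473·562.4·0.91212·[1 + 0.0473·0.40992/0.14] = -27.627 m/s.
|v| = 27.627 m/s = 27627 mm/s.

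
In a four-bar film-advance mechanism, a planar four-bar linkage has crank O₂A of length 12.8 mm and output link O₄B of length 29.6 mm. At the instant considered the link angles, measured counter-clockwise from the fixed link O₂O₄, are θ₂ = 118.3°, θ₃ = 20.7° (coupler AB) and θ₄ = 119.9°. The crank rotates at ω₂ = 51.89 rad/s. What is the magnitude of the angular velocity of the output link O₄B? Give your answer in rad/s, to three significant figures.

ω₂ = 51.89 rad/s
Differentiating the loop-closure r₂e^{iθ₂}+r₃e^{iθ₃}=r₁+r₄e^{iθ₄} gives r₂ω₂e^{iθ₂}+r₃ω₃e^{iθ₃}=r₄ω₄e^{iθ₄}.
Eliminating the other unknown: ω₄ = r₂ω₂ sin(θ₂−θ₃) / [r₄ sin(θ₄−θ₃)].
Numerator sine = +0.99122; denominator sine = +0.98714.
Result = 0.0128·51.89·(+0.99122) / (0.0296·(+0.98714)) = +22.532 rad/s; magnitude 22.532 rad/s.

22.5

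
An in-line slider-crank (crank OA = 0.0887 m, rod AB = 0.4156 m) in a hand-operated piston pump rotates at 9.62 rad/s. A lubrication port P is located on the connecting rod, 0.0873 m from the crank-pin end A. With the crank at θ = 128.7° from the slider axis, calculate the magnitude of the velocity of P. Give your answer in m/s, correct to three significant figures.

0.772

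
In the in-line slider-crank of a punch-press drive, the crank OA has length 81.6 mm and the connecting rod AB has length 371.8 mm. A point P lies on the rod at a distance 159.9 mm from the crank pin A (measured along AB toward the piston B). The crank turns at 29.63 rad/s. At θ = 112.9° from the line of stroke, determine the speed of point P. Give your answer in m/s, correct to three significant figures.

2.21

ω = 29.63 rad/s.  Crank-pin speed |V_A| = rω = 2.4178 m/s, perpendicular to OA.
Rod angle: sinφ = −(r/L) sinθ ⇒ φ = -11.664°; ω_rod = −rω cosθ/√(L²−r²sin²θ) = +2.5838 rad/s.
V_P = V_A + ω_rod × AP, with AP = 0.1599 m along the rod.
Components: V_Px = −rω sinθ − a·ω_rod·sinφ = -2.1437 m/s;  V_Py = rω cosθ + a·ω_rod·cosφ = -0.53621 m/s.
|V_P| = √(V_Px² + V_Py²) = 2.2098 m/s.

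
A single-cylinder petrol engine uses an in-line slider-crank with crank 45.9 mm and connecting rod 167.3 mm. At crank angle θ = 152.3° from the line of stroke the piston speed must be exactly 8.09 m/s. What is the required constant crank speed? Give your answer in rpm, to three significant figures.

For an in-line slider-crank, |v_piston| = rω|sinθ|·[1 + r cosθ/√(L² − r² sin²θ)].
With r = 0.0459 m, L = 0.1673 m, θ = 152.3°: the bracketed kinematic factor |dx/dθ| = 0.016111 m.
ω = v/|dx/dθ| = 8.09/0.016111 = 502.15 rad/s.
N = 60ω/(2π) = 4795.2 rpm.

4800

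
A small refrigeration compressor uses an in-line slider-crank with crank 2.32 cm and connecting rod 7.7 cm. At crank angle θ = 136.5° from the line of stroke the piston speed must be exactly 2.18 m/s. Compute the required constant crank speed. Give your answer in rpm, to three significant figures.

1680

For an in-line slider-crank, |v_piston| = rω|sinθ|·[1 + r cosθ/√(L² − r² sin²θ)].
With r = 0.0232 m, L = 0.077 m, θ = 136.5°: the bracketed kinematic factor |dx/dθ| = 0.012402 m.
ω = v/|dx/dθ| = 2.18/0.012402 = 175.78 rad/s.
N = 60ω/(2π) = 1678.6 rpm.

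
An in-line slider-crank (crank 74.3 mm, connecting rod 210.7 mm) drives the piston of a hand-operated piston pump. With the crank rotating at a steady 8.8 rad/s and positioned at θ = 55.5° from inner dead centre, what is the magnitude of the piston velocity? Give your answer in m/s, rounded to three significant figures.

0.651

ω = 8.8 rad/s
For an in-line slider-crank, x = r cosθ + √(L² − r² sin²θ), so v = −rω sinθ·[1 + r cosθ/√(L² − r² sin²θ)].
With r = 0.0743 m, L = 0.2107 m, θ = 55.5°: √(L² − r² sin²θ) = 0.20161 m.
v = −0.0743·8.8·0.82413·[1 + 0.0743·0.56641/0.20161] = -0.65133 m/s.
|v| = 0.65133 m/s.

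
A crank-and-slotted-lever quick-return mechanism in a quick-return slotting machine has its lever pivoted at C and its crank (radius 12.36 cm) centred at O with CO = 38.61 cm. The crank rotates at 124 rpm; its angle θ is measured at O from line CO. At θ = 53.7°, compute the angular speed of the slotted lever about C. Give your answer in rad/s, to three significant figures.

2.56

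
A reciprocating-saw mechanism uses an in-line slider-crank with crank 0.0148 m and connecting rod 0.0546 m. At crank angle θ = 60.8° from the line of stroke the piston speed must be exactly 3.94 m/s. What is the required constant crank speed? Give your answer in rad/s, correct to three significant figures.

268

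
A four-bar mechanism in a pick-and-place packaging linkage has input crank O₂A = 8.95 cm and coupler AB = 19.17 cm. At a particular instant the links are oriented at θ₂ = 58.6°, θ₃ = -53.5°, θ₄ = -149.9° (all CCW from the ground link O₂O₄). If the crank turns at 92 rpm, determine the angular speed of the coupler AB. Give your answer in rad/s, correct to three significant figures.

ω₂ = 9.634 rad/s (from 92 rpm).
Differentiating the loop-closure r₂e^{iθ₂}+r₃e^{iθ₃}=r₁+r₄e^{iθ₄} gives r₂ω₂e^{iθ₂}+r₃ω₃e^{iθ₃}=r₄ω₄e^{iθ₄}.
Eliminating the other unknown: ω₃ = r₂ω₂ sin(θ₄−θ₂) / [r₃ sin(θ₃−θ₄)].
Numerator sine = +0.47716; denominator sine = +0.99377.
Result = 0.0895·9.634·(+0.47716) / (0.1917·(+0.99377)) = +2.1597 rad/s; magnitude 2.1597 rad/s.

2.16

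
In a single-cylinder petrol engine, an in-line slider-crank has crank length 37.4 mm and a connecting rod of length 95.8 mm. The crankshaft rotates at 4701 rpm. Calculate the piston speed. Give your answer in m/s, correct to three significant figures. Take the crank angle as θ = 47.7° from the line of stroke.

17.4

ω = 2π·4701/60 = 492.3 rad/s
For an in-line slider-crank, x = r cosθ + √(L² − r² sin²θ), so v = −rω sinθ·[1 + r cosθ/√(L² − r² sin²θ)].
With r = 0.0374 m, L = 0.0958 m, θ = 47.7°: √(L² − r² sin²θ) = 0.091719 m.
v = −0.0374·492.3·0.73963·[1 + 0.0374·0.67301/0.091719] = -17.355 m/s.
|v| = 17.355 m/s.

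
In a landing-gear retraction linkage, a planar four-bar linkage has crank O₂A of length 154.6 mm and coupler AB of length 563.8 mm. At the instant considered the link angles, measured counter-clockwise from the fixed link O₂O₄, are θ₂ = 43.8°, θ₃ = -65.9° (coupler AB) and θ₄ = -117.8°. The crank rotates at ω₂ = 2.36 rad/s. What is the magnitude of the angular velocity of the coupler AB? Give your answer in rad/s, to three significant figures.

ω₂ = 2.36 rad/s
Differentiating the loop-closure r₂e^{iθ₂}+r₃e^{iθ₃}=r₁+r₄e^{iθ₄} gives r₂ω₂e^{iθ₂}+r₃ω₃e^{iθ₃}=r₄ω₄e^{iθ₄}.
Eliminating the other unknown: ω₃ = r₂ω₂ sin(θ₄−θ₂) / [r₃ sin(θ₃−θ₄)].
Numerator sine = -0.31565; denominator sine = +0.78694.
Result = 0.1546·2.36·(-0.31565) / (0.5638·(+0.78694)) = -0.25957 rad/s; magnitude 0.25957 rad/s.

0.260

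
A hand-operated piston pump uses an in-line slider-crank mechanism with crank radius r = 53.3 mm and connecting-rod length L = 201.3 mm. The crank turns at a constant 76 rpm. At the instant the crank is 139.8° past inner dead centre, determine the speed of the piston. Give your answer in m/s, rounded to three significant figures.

0.218

ω = 2π·76/60 = 7.959 rad/s
For an in-line slider-crank, x = r cosθ + √(L² − r² sin²θ), so v = −rω sinθ·[1 + r cosθ/√(L² − r² sin²θ)].
With r = 0.0533 m, L = 0.2013 m, θ = 139.8°: √(L² − r² sin²θ) = 0.19834 m.
v = −0.0533·7.959·0.64546·[1 + 0.0533·-0.76380/0.19834] = -0.2176 m/s.
|v| = 0.2176 m/s.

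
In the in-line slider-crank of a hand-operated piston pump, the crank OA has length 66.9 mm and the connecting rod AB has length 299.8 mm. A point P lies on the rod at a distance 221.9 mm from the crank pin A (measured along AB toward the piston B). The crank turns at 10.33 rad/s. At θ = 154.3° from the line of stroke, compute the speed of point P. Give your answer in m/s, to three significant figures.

0.302

ω = 10.33 rad/s.  Crank-pin speed |V_A| = rω = 0.69108 m/s, perpendicular to OA.
Rod angle: sinφ = −(r/L) sinθ ⇒ φ = -5.553°; ω_rod = −rω cosθ/√(L²−r²sin²θ) = +2.0869 rad/s.
V_P = V_A + ω_rod × AP, with AP = 0.2219 m along the rod.
Components: V_Px = −rω sinθ − a·ω_rod·sinφ = -0.25488 m/s;  V_Py = rω cosθ + a·ω_rod·cosφ = -0.16181 m/s.
|V_P| = √(V_Px² + V_Py²) = 0.3019 m/s.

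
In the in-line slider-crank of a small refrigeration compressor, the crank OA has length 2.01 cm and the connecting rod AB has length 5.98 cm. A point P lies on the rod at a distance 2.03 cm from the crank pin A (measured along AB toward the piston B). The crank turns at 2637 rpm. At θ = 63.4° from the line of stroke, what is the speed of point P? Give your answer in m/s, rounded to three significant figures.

5.48

ω = 276.1 rad/s.  Crank-pin speed |V_A| = rω = 5.5505 m/s, perpendicular to OA.
Rod angle: sinφ = −(r/L) sinθ ⇒ φ = -17.490°; ω_rod = −rω cosθ/√(L²−r²sin²θ) = -43.575 rad/s.
V_P = V_A + ω_rod × AP, with AP = 0.0203 m along the rod.
Components: V_Px = −rω sinθ − a·ω_rod·sinφ = -5.2289 m/s;  V_Py = rω cosθ + a·ω_rod·cosφ = +1.6416 m/s.
|V_P| = √(V_Px² + V_Py²) = 5.4805 m/s.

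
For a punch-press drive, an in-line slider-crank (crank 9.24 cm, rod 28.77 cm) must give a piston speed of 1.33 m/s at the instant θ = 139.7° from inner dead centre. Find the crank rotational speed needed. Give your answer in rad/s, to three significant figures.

For an in-line slider-crank, |v_piston| = rω|sinθ|·[1 + r cosθ/√(L² − r² sin²θ)].
With r = 0.0924 m, L = 0.2877 m, θ = 139.7°: the bracketed kinematic factor |dx/dθ| = 0.044798 m.
ω = v/|dx/dθ| = 1.33/0.044798 = 29.689 rad/s.

29.7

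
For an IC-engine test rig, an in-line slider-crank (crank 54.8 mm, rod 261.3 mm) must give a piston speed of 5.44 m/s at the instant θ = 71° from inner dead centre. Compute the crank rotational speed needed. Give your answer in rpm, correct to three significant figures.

For an in-line slider-crank, |v_piston| = rω|sinθ|·[1 + r cosθ/√(L² − r² sin²θ)].
With r = 0.0548 m, L = 0.2613 m, θ = 71°: the bracketed kinematic factor |dx/dθ| = 0.055424 m.
ω = v/|dx/dθ| = 5.44/0.055424 = 98.153 rad/s.
N = 60ω/(2π) = 937.29 rpm.

937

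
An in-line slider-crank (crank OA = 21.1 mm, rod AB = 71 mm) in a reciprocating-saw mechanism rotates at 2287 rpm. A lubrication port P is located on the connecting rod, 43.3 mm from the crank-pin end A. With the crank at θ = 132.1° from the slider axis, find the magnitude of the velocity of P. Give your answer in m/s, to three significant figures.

3.54

ω = 239.5 rad/s.  Crank-pin speed |V_A| = rω = 5.0533 m/s, perpendicular to OA.
Rod angle: sinφ = −(r/L) sinθ ⇒ φ = -12.739°; ω_rod = −rω cosθ/√(L²−r²sin²θ) = +48.921 rad/s.
V_P = V_A + ω_rod × AP, with AP = 0.0433 m along the rod.
Components: V_Px = −rω sinθ − a·ω_rod·sinφ = -3.2824 m/s;  V_Py = rω cosθ + a·ω_rod·cosφ = -1.3218 m/s.
|V_P| = √(V_Px² + V_Py²) = 3.5385 m/s.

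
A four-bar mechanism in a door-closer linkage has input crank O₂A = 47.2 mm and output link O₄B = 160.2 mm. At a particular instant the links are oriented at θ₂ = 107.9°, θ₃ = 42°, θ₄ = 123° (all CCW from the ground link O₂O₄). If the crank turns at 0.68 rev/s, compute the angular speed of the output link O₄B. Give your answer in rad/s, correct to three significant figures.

1.16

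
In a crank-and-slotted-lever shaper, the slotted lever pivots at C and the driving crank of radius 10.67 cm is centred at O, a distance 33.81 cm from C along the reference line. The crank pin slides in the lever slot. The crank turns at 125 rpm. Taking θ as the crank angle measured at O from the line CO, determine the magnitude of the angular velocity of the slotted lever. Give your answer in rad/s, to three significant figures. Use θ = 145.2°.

ω = 13.09 rad/s (from 125 rpm).
Crank pin A relative to C: A = (d + r cosθ, r sinθ); lever angle φ = atan2(r sinθ, d + r cosθ).
Differentiating tanφ: φ̇ = rω(d cosθ + r)/(d² + r² + 2dr cosθ).
d² + r² + 2dr cosθ = |CA|² = 0.0664501 m²;  d cosθ + r = -0.17093 m.
|ω_lever| = |0.1067·13.09·-0.17093| / 0.0664501 = 3.5927 rad/s.

3.59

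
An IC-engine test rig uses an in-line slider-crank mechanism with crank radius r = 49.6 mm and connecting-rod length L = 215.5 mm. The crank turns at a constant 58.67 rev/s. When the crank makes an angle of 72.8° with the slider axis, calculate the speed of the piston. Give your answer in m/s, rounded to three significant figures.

18.7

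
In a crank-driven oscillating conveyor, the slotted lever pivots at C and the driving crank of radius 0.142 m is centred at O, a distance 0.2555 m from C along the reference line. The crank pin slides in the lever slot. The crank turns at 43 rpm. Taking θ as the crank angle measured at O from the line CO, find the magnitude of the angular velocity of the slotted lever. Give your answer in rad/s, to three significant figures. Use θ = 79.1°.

ω = 4.503 rad/s (from 43 rpm).
Crank pin A relative to C: A = (d + r cosθ, r sinθ); lever angle φ = atan2(r sinθ, d + r cosθ).
Differentiating tanφ: φ̇ = rω(d cosθ + r)/(d² + r² + 2dr cosθ).
d² + r² + 2dr cosθ = |CA|² = 0.0991654 m²;  d cosθ + r = +0.19031 m.
|ω_lever| = |0.142·4.503·+0.19031| / 0.0991654 = 1.2271 rad/s.

1.23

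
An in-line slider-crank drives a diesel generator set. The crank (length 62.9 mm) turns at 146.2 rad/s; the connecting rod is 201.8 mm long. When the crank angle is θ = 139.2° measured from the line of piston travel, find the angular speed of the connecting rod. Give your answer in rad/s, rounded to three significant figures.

ω = 146.2 rad/s
The rod makes angle φ with the slider axis where L sinφ = r sinθ; differentiating, L cosφ·φ̇ = r ω cosθ.
L cosφ = √(L² − r² sin²θ) = 0.19757 m.
|ω_rod| = r ω |cosθ| / √(L² − r² sin²θ) = 0.0629·146.2·0.75700/0.19757 = 35.235 rad/s.

35.2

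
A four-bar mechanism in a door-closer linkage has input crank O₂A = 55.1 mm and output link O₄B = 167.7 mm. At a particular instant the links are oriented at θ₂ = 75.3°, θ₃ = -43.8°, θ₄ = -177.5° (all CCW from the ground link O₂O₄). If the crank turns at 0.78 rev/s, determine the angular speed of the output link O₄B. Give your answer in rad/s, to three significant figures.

1.95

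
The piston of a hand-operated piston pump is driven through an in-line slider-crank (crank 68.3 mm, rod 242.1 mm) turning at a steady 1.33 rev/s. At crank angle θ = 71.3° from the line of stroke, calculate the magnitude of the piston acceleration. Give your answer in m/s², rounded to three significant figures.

0.431

ω = 2π·1.33 = 8.357 rad/s
x(θ) = r cosθ + √(L² − r² sin²θ); with ω constant, a = ω²·d²x/dθ².
d²x/dθ² = −r cosθ − r²(cos2θ)/√u − r⁴ sin²2θ/(4u^{3/2}),  u = L² − r² sin²θ = 0.054427 m².
Substituting r = 0.0683 m, L = 0.2421 m, θ = 71.3°: d²x/dθ² = -0.0061711 m.
a = ω²·d²x/dθ² = (8.357)²·(-0.0061711) = -0.43095 m/s²;  |a| = 0.43095 m/s².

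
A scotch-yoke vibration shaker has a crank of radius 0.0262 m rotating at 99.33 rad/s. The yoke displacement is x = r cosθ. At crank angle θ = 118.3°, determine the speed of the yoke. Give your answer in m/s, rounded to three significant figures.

2.29

ω = 99.33 rad/s
x = r cosθ ⇒ ẋ = −rω sinθ.
|v| = rω|sinθ| = 0.0262·99.33·|sin 118.3°| = 2.2914 m/s.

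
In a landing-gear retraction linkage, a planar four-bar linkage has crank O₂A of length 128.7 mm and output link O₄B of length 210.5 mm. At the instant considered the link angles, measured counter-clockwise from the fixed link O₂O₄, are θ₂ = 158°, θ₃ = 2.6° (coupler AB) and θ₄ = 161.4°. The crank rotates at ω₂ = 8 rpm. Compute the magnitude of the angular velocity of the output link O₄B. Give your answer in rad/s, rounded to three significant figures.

ω₂ = 0.8378 rad/s (from 8 rpm).
Differentiating the loop-closure r₂e^{iθ₂}+r₃e^{iθ₃}=r₁+r₄e^{iθ₄} gives r₂ω₂e^{iθ₂}+r₃ω₃e^{iθ₃}=r₄ω₄e^{iθ₄}.
Eliminating the other unknown: ω₄ = r₂ω₂ sin(θ₂−θ₃) / [r₄ sin(θ₄−θ₃)].
Numerator sine = +0.41628; denominator sine = +0.36162.
Result = 0.1287·0.8378·(+0.41628) / (0.2105·(+0.36162)) = +0.58962 rad/s; magnitude 0.58962 rad/s.

0.590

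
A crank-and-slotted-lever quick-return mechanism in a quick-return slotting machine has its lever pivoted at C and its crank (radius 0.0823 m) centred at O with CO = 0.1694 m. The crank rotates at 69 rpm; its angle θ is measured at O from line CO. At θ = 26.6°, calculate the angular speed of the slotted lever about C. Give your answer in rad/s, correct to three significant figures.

ω = 7.226 rad/s (from 69 rpm).
Crank pin A relative to C: A = (d + r cosθ, r sinθ); lever angle φ = atan2(r sinθ, d + r cosθ).
Differentiating tanφ: φ̇ = rω(d cosθ + r)/(d² + r² + 2dr cosθ).
d² + r² + 2dr cosθ = |CA|² = 0.0604016 m²;  d cosθ + r = +0.23377 m.
|ω_lever| = |0.0823·7.226·+0.23377| / 0.0604016 = 2.3015 rad/s.

2.30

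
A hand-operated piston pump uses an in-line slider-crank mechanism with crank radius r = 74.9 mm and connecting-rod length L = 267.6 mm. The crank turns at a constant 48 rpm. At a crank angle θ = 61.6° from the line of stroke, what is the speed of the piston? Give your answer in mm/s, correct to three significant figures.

377

ω = 2π·48/60 = 5.027 rad/s
For an in-line slider-crank, x = r cosθ + √(L² − r² sin²θ), so v = −rω sinθ·[1 + r cosθ/√(L² − r² sin²θ)].
With r = 0.0749 m, L = 0.2676 m, θ = 61.6°: √(L² − r² sin²θ) = 0.25936 m.
v = −0.0749·5.027·0.87965·[1 + 0.0749·0.47562/0.25936] = -0.37667 m/s.
|v| = 0.37667 m/s = 376.67 mm/s.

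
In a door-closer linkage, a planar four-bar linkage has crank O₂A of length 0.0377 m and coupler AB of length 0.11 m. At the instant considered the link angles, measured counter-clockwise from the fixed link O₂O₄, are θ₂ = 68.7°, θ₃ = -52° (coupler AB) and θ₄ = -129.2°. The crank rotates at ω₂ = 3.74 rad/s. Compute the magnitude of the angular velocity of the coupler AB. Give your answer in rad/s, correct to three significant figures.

ω₂ = 3.74 rad/s
Differentiating the loop-closure r₂e^{iθ₂}+r₃e^{iθ₃}=r₁+r₄e^{iθ₄} gives r₂ω₂e^{iθ₂}+r₃ω₃e^{iθ₃}=r₄ω₄e^{iθ₄}.
Eliminating the other unknown: ω₃ = r₂ω₂ sin(θ₄−θ₂) / [r₃ sin(θ₃−θ₄)].
Numerator sine = +0.30736; denominator sine = +0.97515.
Result = 0.0377·3.74·(+0.30736) / (0.11·(+0.97515)) = +0.40401 rad/s; magnitude 0.40401 rad/s.

0.404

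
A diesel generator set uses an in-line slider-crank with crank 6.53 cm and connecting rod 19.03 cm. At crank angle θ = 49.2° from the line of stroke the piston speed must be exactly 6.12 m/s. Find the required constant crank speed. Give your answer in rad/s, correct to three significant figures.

For an in-line slider-crank, |v_piston| = rω|sinθ|·[1 + r cosθ/√(L² − r² sin²θ)].
With r = 0.0653 m, L = 0.1903 m, θ = 49.2°: the bracketed kinematic factor |dx/dθ| = 0.060909 m.
ω = v/|dx/dθ| = 6.12/0.060909 = 100.48 rad/s.

100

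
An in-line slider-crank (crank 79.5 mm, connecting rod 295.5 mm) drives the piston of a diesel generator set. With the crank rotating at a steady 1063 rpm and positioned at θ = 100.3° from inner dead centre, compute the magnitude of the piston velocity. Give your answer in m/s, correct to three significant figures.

8.27

ω = 2π·1063/60 = 111.3 rad/s
For an in-line slider-crank, x = r cosθ + √(L² − r² sin²θ), so v = −rω sinθ·[1 + r cosθ/√(L² − r² sin²θ)].
With r = 0.0795 m, L = 0.2955 m, θ = 100.3°: √(L² − r² sin²θ) = 0.28496 m.
v = −0.0795·111.3·0.98389·[1 + 0.0795·-0.17880/0.28496] = -8.2728 m/s.
|v| = 8.2728 m/s.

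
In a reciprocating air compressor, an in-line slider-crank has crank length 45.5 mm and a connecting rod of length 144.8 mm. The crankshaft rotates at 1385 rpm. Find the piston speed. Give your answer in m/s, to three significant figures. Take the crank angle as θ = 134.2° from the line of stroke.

ω = 2π·1385/60 = 145 rad/s
For an in-line slider-crank, x = r cosθ + √(L² − r² sin²θ), so v = −rω sinθ·[1 + r cosθ/√(L² − r² sin²θ)].
With r = 0.0455 m, L = 0.1448 m, θ = 134.2°: √(L² − r² sin²θ) = 0.14108 m.
v = −0.0455·145·0.71691·[1 + 0.0455·-0.69717/0.14108] = -3.6673 m/s.
|v| = 3.6673 m/s.

3.67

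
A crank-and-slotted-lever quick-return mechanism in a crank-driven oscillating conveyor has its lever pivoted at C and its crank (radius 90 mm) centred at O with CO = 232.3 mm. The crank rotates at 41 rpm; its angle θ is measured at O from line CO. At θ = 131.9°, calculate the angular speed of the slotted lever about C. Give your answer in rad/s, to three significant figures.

0.737

ω = 4.294 rad/s (from 41 rpm).
Crank pin A relative to C: A = (d + r cosθ, r sinθ); lever angle φ = atan2(r sinθ, d + r cosθ).
Differentiating tanφ: φ̇ = rω(d cosθ + r)/(d² + r² + 2dr cosθ).
d² + r² + 2dr cosθ = |CA|² = 0.0341385 m²;  d cosθ + r = -0.065138 m.
|ω_lever| = |0.09·4.294·-0.065138| / 0.0341385 = 0.73729 rad/s.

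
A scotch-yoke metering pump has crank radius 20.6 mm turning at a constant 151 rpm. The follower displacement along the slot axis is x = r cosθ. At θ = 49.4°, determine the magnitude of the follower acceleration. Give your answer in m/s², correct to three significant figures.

3.35

ω = 15.81 rad/s (from 151 rpm).
x = r cosθ ⇒ ẍ = −rω² cosθ (ω constant).
|a| = rω²|cosθ| = 0.0206·(15.81)²·|cos 49.4°| = 3.352 m/s².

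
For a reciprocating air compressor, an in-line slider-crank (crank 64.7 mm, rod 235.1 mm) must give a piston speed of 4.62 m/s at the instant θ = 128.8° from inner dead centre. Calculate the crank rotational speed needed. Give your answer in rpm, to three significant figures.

For an in-line slider-crank, |v_piston| = rω|sinθ|·[1 + r cosθ/√(L² − r² sin²θ)].
With r = 0.0647 m, L = 0.2351 m, θ = 128.8°: the bracketed kinematic factor |dx/dθ| = 0.041521 m.
ω = v/|dx/dθ| = 4.62/0.041521 = 111.27 rad/s.
N = 60ω/(2π) = 1062.5 rpm.

1060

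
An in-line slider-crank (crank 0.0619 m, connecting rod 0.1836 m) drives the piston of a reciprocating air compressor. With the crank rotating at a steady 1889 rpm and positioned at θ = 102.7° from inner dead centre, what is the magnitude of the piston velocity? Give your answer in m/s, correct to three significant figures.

11.0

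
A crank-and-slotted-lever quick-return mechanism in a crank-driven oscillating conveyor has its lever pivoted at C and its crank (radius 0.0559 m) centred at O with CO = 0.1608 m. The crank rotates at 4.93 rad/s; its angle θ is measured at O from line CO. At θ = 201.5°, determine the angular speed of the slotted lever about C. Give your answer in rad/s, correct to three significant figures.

ω = 4.93 rad/s
Crank pin A relative to C: A = (d + r cosθ, r sinθ); lever angle φ = atan2(r sinθ, d + r cosθ).
Differentiating tanφ: φ̇ = rω(d cosθ + r)/(d² + r² + 2dr cosθ).
d² + r² + 2dr cosθ = |CA|² = 0.0122549 m²;  d cosθ + r = -0.093711 m.
|ω_lever| = |0.0559·4.93·-0.093711| / 0.0122549 = 2.1074 rad/s.

2.11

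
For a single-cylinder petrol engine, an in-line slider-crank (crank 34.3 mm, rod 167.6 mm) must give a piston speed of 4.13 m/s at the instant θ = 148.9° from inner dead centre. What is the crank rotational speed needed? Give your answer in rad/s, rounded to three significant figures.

283

For an in-line slider-crank, |v_piston| = rω|sinθ|·[1 + r cosθ/√(L² − r² sin²θ)].
With r = 0.0343 m, L = 0.1676 m, θ = 148.9°: the bracketed kinematic factor |dx/dθ| = 0.014595 m.
ω = v/|dx/dθ| = 4.13/0.014595 = 282.98 rad/s.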